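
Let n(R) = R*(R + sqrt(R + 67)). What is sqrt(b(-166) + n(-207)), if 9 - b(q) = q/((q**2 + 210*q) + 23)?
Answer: sqrt(252447585988 - 2438596206*I*sqrt(35))/2427 ≈ 207.11 - 5.913*I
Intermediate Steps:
n(R) = R*(R + sqrt(67 + R))
b(q) = 9 - q/(23 + q**2 + 210*q) (b(q) = 9 - q/((q**2 + 210*q) + 23) = 9 - q/(23 + q**2 + 210*q))
sqrt(b(-166) + n(-207)) = sqrt((207 + 9*(-166)**2 + 1889*(-166))/(23 + (-166)**2 + 210*(-166)) - 207*(-207 + sqrt(67 - 207))) = sqrt((207 + 9*27556 - 313574)/(23 + 27556 - 34860) - 207*(-207 + sqrt(-140))) = sqrt((207 + 248004 - 313574)/(-7281) - 207*(-207 + 2*I*sqrt(35))) = sqrt(-1/7281*(-65363) + (42849 - 414*I*sqrt(35))) = sqrt(65363/7281 + (42849 - 414*I*sqrt(35))) = sqrt(312048932/7281 - 414*I*sqrt(35))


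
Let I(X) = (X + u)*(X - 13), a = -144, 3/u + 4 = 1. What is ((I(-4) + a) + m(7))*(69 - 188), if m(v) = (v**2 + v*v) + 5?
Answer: -5236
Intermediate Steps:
u = -1 (u = 3/(-4 + 1) = 3/(-3) = 3*(-1/3) = -1)
I(X) = (-1 + X)*(-13 + X) (I(X) = (X - 1)*(X - 13) = (-1 + X)*(-13 + X))
m(v) = 5 + 2*v**2 (m(v) = (v**2 + v**2) + 5 = 2*v**2 + 5 = 5 + 2*v**2)
((I(-4) + a) + m(7))*(69 - 188) = (((13 + (-4)**2 - 14*(-4)) - 144) + (5 + 2*7**2))*(69 - 188) = (((13 + 16 + 56) - 144) + (5 + 2*49))*(-119) = ((85 - 144) + (5 + 98))*(-119) = (-59 + 103)*(-119) = 44*(-119) = -5236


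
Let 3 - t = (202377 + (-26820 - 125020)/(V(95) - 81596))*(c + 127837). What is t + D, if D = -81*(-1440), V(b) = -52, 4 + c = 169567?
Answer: -307136078836171/5103 ≈ -6.0187e+10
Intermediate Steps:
c = 169563 (c = -4 + 169567 = 169563)
D = 116640
t = -307136674050091/5103 (t = 3 - (202377 + (-26820 - 125020)/(-52 - 81596))*(169563 + 127837) = 3 - (202377 - 151840/(-81648))*297400 = 3 - (202377 - 151840*(-1/81648))*297400 = 3 - (202377 + 9490/5103)*297400 = 3 - 1032739321*297400/5103 = 3 - 1*307136674065400/5103 = 3 - 307136674065400/5103 = -307136674050091/5103 ≈ -6.0187e+10)
t + D = -307136674050091/5103 + 116640 = -307136078836171/5103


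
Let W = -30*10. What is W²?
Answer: 90000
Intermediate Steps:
W = -300 (W = -10*30 = -300)
W² = (-300)² = 90000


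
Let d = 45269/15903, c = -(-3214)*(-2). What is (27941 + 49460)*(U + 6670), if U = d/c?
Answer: 52774885994314411/102224484 ≈ 5.1626e+8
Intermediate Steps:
c = -6428 (c = -1*6428 = -6428)
d = 45269/15903 (d = 45269*(1/15903) = 45269/15903 ≈ 2.8466)
U = -45269/102224484 (U = (45269/15903)/(-6428) = (45269/15903)*(-1/6428) = -45269/102224484 ≈ -0.00044284)
(27941 + 49460)*(U + 6670) = (27941 + 49460)*(-45269/102224484 + 6670) = 77401*(681837263011/102224484) = 52774885994314411/102224484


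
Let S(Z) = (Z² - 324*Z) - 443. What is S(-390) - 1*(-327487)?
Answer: 605504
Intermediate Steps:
S(Z) = -443 + Z² - 324*Z
S(-390) - 1*(-327487) = (-443 + (-390)² - 324*(-390)) - 1*(-327487) = (-443 + 152100 + 126360) + 327487 = 278017 + 327487 = 605504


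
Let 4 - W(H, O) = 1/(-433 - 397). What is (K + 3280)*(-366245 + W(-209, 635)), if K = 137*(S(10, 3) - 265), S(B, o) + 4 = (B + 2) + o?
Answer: 4790421277011/415 ≈ 1.1543e+10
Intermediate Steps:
W(H, O) = 3321/830 (W(H, O) = 4 - 1/(-433 - 397) = 4 - 1/(-830) = 4 - 1*(-1/830) = 4 + 1/830 = 3321/830)
S(B, o) = -2 + B + o (S(B, o) = -4 + ((B + 2) + o) = -4 + ((2 + B) + o) = -4 + (2 + B + o) = -2 + B + o)
K = -34798 (K = 137*((-2 + 10 + 3) - 265) = 137*(11 - 265) = 137*(-254) = -34798)
(K + 3280)*(-366245 + W(-209, 635)) = (-34798 + 3280)*(-366245 + 3321/830) = -31518*(-303980029/830) = 4790421277011/415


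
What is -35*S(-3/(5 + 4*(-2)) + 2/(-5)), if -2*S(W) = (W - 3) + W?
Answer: -63/2 ≈ -31.500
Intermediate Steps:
S(W) = 3/2 - W (S(W) = -((W - 3) + W)/2 = -((-3 + W) + W)/2 = -(-3 + 2*W)/2 = 3/2 - W)
-35*S(-3/(5 + 4*(-2)) + 2/(-5)) = -35*(3/2 - (-3/(5 + 4*(-2)) + 2/(-5))) = -35*(3/2 - (-3/(5 - 8) + 2*(-⅕))) = -35*(3/2 - (-3/(-3) - ⅖)) = -35*(3/2 - (-3*(-⅓) - ⅖)) = -35*(3/2 - (1 - ⅖)) = -35*(3/2 - 1*⅗) = -35*(3/2 - ⅗) = -35*9/10 = -63/2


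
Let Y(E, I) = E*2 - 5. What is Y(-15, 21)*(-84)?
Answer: 2940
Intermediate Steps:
Y(E, I) = -5 + 2*E (Y(E, I) = 2*E - 5 = -5 + 2*E)
Y(-15, 21)*(-84) = (-5 + 2*(-15))*(-84) = (-5 - 30)*(-84) = -35*(-84) = 2940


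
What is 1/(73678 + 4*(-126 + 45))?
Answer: 1/73354 ≈ 1.3633e-5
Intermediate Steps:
1/(73678 + 4*(-126 + 45)) = 1/(73678 + 4*(-81)) = 1/(73678 - 324) = 1/73354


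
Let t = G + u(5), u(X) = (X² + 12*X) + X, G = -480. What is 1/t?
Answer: -1/390 ≈ -0.0025641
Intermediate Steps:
u(X) = X² + 13*X
t = -390 (t = -480 + 5*(13 + 5) = -480 + 5*18 = -480 + 90 = -390)
1/t = 1/(-390) = -1/390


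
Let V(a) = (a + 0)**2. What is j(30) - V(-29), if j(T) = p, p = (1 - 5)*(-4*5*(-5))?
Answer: -1241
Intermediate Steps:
V(a) = a**2
p = -400 (p = -(-80)*(-5) = -4*100 = -400)
j(T) = -400
j(30) - V(-29) = -400 - 1*(-29)**2 = -400 - 1*841 = -400 - 841 = -1241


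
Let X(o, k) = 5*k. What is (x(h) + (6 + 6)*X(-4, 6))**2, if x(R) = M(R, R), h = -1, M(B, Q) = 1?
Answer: 130321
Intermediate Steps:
x(R) = 1
(x(h) + (6 + 6)*X(-4, 6))**2 = (1 + (6 + 6)*(5*6))**2 = (1 + 12*30)**2 = (1 + 360)**2 = 361**2 = 130321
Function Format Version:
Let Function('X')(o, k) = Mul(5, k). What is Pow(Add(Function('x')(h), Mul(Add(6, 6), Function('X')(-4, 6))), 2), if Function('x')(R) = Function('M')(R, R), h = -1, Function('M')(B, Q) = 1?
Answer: 130321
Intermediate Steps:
Function('x')(R) = 1
Pow(Add(Function('x')(h), Mul(Add(6, 6), Function('X')(-4, 6))), 2) = Pow(Add(1, Mul(Add(6, 6), Mul(5, 6))), 2) = Pow(Add(1, Mul(12, 30)), 2) = Pow(Add(1, 360), 2) = Pow(361, 2) = 130321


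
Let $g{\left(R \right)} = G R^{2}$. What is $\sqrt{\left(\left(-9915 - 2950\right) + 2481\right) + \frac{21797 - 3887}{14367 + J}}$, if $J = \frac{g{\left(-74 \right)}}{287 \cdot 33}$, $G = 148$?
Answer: $\frac{i \sqrt{7781346729444182422}}{27376061} \approx 101.9 i$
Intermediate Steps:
$g{\left(R \right)} = 148 R^{2}$
$J = \frac{810448}{9471}$ ($J = \frac{148 \left(-74\right)^{2}}{287 \cdot 33} = \frac{148 \cdot 5476}{9471} = 810448 \cdot \frac{1}{9471} = \frac{810448}{9471} \approx 85.572$)
$\sqrt{\left(\left(-9915 - 2950\right) + 2481\right) + \frac{21797 - 3887}{14367 + J}} = \sqrt{\left(\left(-9915 - 2950\right) + 2481\right) + \frac{21797 - 3887}{14367 + \frac{810448}{9471}}} = \sqrt{\left(-12865 + 2481\right) + \frac{17910}{\frac{136880305}{9471}}} = \sqrt{-10384 + 17910 \cdot \frac{9471}{136880305}} = \sqrt{-10384 + \frac{33925122}{27376061}} = \sqrt{- \frac{284239092302}{27376061}} = \frac{i \sqrt{7781346729444182422}}{27376061}$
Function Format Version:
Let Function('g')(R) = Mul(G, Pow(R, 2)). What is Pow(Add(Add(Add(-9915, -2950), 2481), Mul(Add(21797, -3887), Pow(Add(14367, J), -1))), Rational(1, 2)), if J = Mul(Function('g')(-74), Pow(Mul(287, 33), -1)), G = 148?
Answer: Mul(Rational(1, 27376061), I, Pow(7781346729444182422, Rational(1, 2))) ≈ Mul(101.90, I)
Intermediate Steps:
Function('g')(R) = Mul(148, Pow(R, 2))
J = Rational(810448, 9471) (J = Mul(Mul(148, Pow(-74, 2)), Pow(Mul(287, 33), -1)) = Mul(Mul(148, 5476), Pow(9471, -1)) = Mul(810448, Rational(1, 9471)) = Rational(810448, 9471) ≈ 85.572)
Pow(Add(Add(Add(-9915, -2950), 2481), Mul(Add(21797, -3887), Pow(Add(14367, J), -1))), Rational(1, 2)) = Pow(Add(Add(Add(-9915, -2950), 2481), Mul(Add(21797, -3887), Pow(Add(14367, Rational(810448, 9471)), -1))), Rational(1, 2)) = Pow(Add(Add(-12865, 2481), Mul(17910, Pow(Rational(136880305, 9471), -1))), Rational(1, 2)) = Pow(Add(-10384, Mul(17910, Rational(9471, 136880305))), Rational(1, 2)) = Pow(Add(-10384, Rational(33925122, 27376061)), Rational(1, 2)) = Pow(Rational(-284239092302, 27376061), Rational(1, 2)) = Mul(Rational(1, 27376061), I, Pow(7781346729444182422, Rational(1, 2)))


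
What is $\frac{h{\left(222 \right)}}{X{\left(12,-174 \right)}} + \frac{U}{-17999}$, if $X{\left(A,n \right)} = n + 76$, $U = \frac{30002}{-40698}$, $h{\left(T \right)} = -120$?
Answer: $\frac{3139490587}{2563831557} \approx 1.2245$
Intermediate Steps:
$U = - \frac{2143}{2907}$ ($U = 30002 \left(- \frac{1}{40698}\right) = - \frac{2143}{2907} \approx -0.73719$)
$X{\left(A,n \right)} = 76 + n$
$\frac{h{\left(222 \right)}}{X{\left(12,-174 \right)}} + \frac{U}{-17999} = - \frac{120}{76 - 174} - \frac{2143}{2907 \left(-17999\right)} = - \frac{120}{-98} - - \frac{2143}{52323093} = \left(-120\right) \left(- \frac{1}{98}\right) + \frac{2143}{52323093} = \frac{60}{49} + \frac{2143}{52323093} = \frac{3139490587}{2563831557}$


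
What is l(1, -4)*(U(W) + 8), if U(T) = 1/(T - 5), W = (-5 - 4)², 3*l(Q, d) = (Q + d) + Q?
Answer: -203/38 ≈ -5.3421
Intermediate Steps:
l(Q, d) = d/3 + 2*Q/3 (l(Q, d) = ((Q + d) + Q)/3 = (d + 2*Q)/3 = d/3 + 2*Q/3)
W = 81 (W = (-9)² = 81)
U(T) = 1/(-5 + T)
l(1, -4)*(U(W) + 8) = ((⅓)*(-4) + (⅔)*1)*(1/(-5 + 81) + 8) = (-4/3 + ⅔)*(1/76 + 8) = -2*(1/76 + 8)/3 = -⅔*609/76 = -203/38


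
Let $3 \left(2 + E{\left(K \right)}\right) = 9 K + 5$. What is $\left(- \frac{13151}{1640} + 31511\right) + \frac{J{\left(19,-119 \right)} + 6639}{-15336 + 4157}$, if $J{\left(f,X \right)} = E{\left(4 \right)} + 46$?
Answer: $\frac{247521776399}{7857240} \approx 31502.0$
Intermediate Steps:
$E{\left(K \right)} = - \frac{1}{3} + 3 K$ ($E{\left(K \right)} = -2 + \frac{9 K + 5}{3} = -2 + \frac{5 + 9 K}{3} = -2 + \left(\frac{5}{3} + 3 K\right) = - \frac{1}{3} + 3 K$)
$J{\left(f,X \right)} = \frac{173}{3}$ ($J{\left(f,X \right)} = \left(- \frac{1}{3} + 3 \cdot 4\right) + 46 = \left(- \frac{1}{3} + 12\right) + 46 = \frac{35}{3} + 46 = \frac{173}{3}$)
$\left(- \frac{13151}{1640} + 31511\right) + \frac{J{\left(19,-119 \right)} + 6639}{-15336 + 4157} = \left(- \frac{13151}{1640} + 31511\right) + \frac{\frac{173}{3} + 6639}{-15336 + 4157} = \left(\left(-13151\right) \frac{1}{1640} + 31511\right) + \frac{20090}{3 \left(-11179\right)} = \left(- \frac{13151}{1640} + 31511\right) + \frac{20090}{3} \left(- \frac{1}{11179}\right) = \frac{51664889}{1640} - \frac{2870}{4791} = \frac{247521776399}{7857240}$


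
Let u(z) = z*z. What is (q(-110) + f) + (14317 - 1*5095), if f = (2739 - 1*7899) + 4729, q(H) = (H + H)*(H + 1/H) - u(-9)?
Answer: 32912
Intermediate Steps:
u(z) = z²
q(H) = -81 + 2*H*(H + 1/H) (q(H) = (H + H)*(H + 1/H) - 1*(-9)² = (2*H)*(H + 1/H) - 1*81 = 2*H*(H + 1/H) - 81 = -81 + 2*H*(H + 1/H))
f = -431 (f = (2739 - 7899) + 4729 = -5160 + 4729 = -431)
(q(-110) + f) + (14317 - 1*5095) = ((-79 + 2*(-110)²) - 431) + (14317 - 1*5095) = ((-79 + 2*12100) - 431) + (14317 - 5095) = ((-79 + 24200) - 431) + 9222 = (24121 - 431) + 9222 = 23690 + 9222 = 32912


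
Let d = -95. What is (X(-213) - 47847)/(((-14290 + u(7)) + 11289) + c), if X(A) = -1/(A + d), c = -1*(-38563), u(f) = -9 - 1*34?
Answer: -14736875/10939852 ≈ -1.3471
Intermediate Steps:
u(f) = -43 (u(f) = -9 - 34 = -43)
c = 38563
X(A) = -1/(-95 + A) (X(A) = -1/(A - 95) = -1/(-95 + A))
(X(-213) - 47847)/(((-14290 + u(7)) + 11289) + c) = (-1/(-95 - 213) - 47847)/(((-14290 - 43) + 11289) + 38563) = (-1/(-308) - 47847)/((-14333 + 11289) + 38563) = (-1*(-1/308) - 47847)/(-3044 + 38563) = (1/308 - 47847)/35519 = -14736875/308*1/35519 = -14736875/10939852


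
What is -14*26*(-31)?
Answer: 11284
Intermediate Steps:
-14*26*(-31) = -364*(-31) = 11284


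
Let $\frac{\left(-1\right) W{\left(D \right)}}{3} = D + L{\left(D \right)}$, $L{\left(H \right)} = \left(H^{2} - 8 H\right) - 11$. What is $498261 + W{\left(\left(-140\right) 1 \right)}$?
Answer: $436554$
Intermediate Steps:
$L{\left(H \right)} = -11 + H^{2} - 8 H$
$W{\left(D \right)} = 33 - 3 D^{2} + 21 D$ ($W{\left(D \right)} = - 3 \left(D - \left(11 - D^{2} + 8 D\right)\right) = - 3 \left(-11 + D^{2} - 7 D\right) = 33 - 3 D^{2} + 21 D$)
$498261 + W{\left(\left(-140\right) 1 \right)} = 498261 + \left(33 - 3 \left(\left(-140\right) 1\right)^{2} + 21 \left(\left(-140\right) 1\right)\right) = 498261 + \left(33 - 3 \left(-140\right)^{2} + 21 \left(-140\right)\right) = 498261 - 61707 = 436554$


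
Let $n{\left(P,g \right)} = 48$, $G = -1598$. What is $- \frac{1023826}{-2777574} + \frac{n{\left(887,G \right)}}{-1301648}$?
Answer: $\frac{41641491928}{112981988811} \approx 0.36857$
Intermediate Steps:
$- \frac{1023826}{-2777574} + \frac{n{\left(887,G \right)}}{-1301648} = - \frac{1023826}{-2777574} + \frac{48}{-1301648} = \left(-1023826\right) \left(- \frac{1}{2777574}\right) + 48 \left(- \frac{1}{1301648}\right) = \frac{511913}{1388787} - \frac{3}{81353} = \frac{41641491928}{112981988811}$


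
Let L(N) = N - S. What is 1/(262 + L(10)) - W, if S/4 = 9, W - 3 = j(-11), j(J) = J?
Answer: 1889/236 ≈ 8.0042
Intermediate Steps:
W = -8 (W = 3 - 11 = -8)
S = 36 (S = 4*9 = 36)
L(N) = -36 + N (L(N) = N - 1*36 = N - 36 = -36 + N)
1/(262 + L(10)) - W = 1/(262 + (-36 + 10)) - 1*(-8) = 1/(262 - 26) + 8 = 1/236 + 8 = 1889/236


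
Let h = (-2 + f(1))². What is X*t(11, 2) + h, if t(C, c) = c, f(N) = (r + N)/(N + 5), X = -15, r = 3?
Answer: -254/9 ≈ -28.222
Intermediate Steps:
f(N) = (3 + N)/(5 + N) (f(N) = (3 + N)/(N + 5) = (3 + N)/(5 + N))
h = 16/9 (h = (-2 + (3 + 1)/(5 + 1))² = (-2 + 4/6)² = (-2 + (⅙)*4)² = (-2 + ⅔)² = (-4/3)² = 16/9 ≈ 1.7778)
X*t(11, 2) + h = -15*2 + 16/9 = -30 + 16/9 = -254/9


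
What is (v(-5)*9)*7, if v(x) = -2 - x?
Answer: 189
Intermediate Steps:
(v(-5)*9)*7 = ((-2 - 1*(-5))*9)*7 = ((-2 + 5)*9)*7 = (3*9)*7 = 27*7 = 189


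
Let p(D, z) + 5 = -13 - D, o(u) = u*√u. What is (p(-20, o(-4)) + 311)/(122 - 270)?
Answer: -313/148 ≈ -2.1149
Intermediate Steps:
o(u) = u^(3/2)
p(D, z) = -18 - D (p(D, z) = -5 + (-13 - D) = -18 - D)
(p(-20, o(-4)) + 311)/(122 - 270) = ((-18 - 1*(-20)) + 311)/(122 - 270) = ((-18 + 20) + 311)/(-148) = (2 + 311)*(-1/148) = 313*(-1/148) = -313/148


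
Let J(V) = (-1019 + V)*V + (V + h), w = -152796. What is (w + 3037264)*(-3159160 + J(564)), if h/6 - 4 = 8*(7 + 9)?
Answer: -9848796766432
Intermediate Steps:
h = 792 (h = 24 + 6*(8*(7 + 9)) = 24 + 6*(8*16) = 24 + 6*128 = 24 + 768 = 792)
J(V) = 792 + V + V*(-1019 + V) (J(V) = (-1019 + V)*V + (V + 792) = V*(-1019 + V) + (792 + V) = 792 + V + V*(-1019 + V))
(w + 3037264)*(-3159160 + J(564)) = (-152796 + 3037264)*(-3159160 + (792 + 564**2 - 1018*564)) = 2884468*(-3159160 + (792 + 318096 - 574152)) = 2884468*(-3159160 - 255264) = 2884468*(-3414424) = -9848796766432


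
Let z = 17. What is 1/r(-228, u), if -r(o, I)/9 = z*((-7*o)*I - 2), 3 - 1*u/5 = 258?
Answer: 1/311340006 ≈ 3.2119e-9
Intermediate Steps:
u = -1275 (u = 15 - 5*258 = 15 - 1290 = -1275)
r(o, I) = 306 + 1071*I*o (r(o, I) = -153*((-7*o)*I - 2) = -153*(-7*I*o - 2) = -153*(-2 - 7*I*o) = -9*(-34 - 119*I*o) = 306 + 1071*I*o)
1/r(-228, u) = 1/(306 + 1071*(-1275)*(-228)) = 1/(306 + 311339700) = 1/311340006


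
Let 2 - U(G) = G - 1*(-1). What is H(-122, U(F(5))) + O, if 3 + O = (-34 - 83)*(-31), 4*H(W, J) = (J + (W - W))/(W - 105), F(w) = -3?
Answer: 822647/227 ≈ 3624.0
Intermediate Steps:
U(G) = 1 - G (U(G) = 2 - (G - 1*(-1)) = 2 - (G + 1) = 2 - (1 + G) = 2 + (-1 - G) = 1 - G)
H(W, J) = J/(4*(-105 + W)) (H(W, J) = ((J + (W - W))/(W - 105))/4 = ((J + 0)/(-105 + W))/4 = (J/(-105 + W))/4 = J/(4*(-105 + W)))
O = 3624 (O = -3 + (-34 - 83)*(-31) = -3 - 117*(-31) = -3 + 3627 = 3624)
H(-122, U(F(5))) + O = (1 - 1*(-3))/(4*(-105 - 122)) + 3624 = (¼)*(1 + 3)/(-227) + 3624 = (¼)*4*(-1/227) + 3624 = -1/227 + 3624 = 822647/227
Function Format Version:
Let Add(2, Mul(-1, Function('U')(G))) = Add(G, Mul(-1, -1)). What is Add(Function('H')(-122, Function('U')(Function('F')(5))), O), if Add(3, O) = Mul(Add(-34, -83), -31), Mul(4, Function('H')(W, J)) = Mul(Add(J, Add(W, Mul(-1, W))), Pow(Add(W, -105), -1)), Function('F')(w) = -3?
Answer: Rational(822647, 227) ≈ 3624.0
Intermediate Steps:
Function('U')(G) = Add(1, Mul(-1, G)) (Function('U')(G) = Add(2, Mul(-1, Add(G, Mul(-1, -1)))) = Add(2, Mul(-1, Add(G, 1))) = Add(2, Mul(-1, Add(1, G))) = Add(2, Add(-1, Mul(-1, G))) = Add(1, Mul(-1, G)))
Function('H')(W, J) = Mul(Rational(1, 4), J, Pow(Add(-105, W), -1)) (Function('H')(W, J) = Mul(Rational(1, 4), Mul(Add(J, Add(W, Mul(-1, W))), Pow(Add(W, -105), -1))) = Mul(Rational(1, 4), Mul(Add(J, 0), Pow(Add(-105, W), -1))) = Mul(Rational(1, 4), Mul(J, Pow(Add(-105, W), -1))) = Mul(Rational(1, 4), J, Pow(Add(-105, W), -1)))
O = 3624 (O = Add(-3, Mul(Add(-34, -83), -31)) = Add(-3, Mul(-117, -31)) = Add(-3, 3627) = 3624)
Add(Function('H')(-122, Function('U')(Function('F')(5))), O) = Add(Mul(Rational(1, 4), Add(1, Mul(-1, -3)), Pow(Add(-105, -122), -1)), 3624) = Add(Mul(Rational(1, 4), Add(1, 3), Pow(-227, -1)), 3624) = Add(Mul(Rational(1, 4), 4, Rational(-1, 227)), 3624) = Add(Rational(-1, 227), 3624) = Rational(822647, 227)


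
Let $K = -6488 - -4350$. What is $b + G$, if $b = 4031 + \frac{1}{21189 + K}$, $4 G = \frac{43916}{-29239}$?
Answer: $\frac{2245187622169}{557032189} \approx 4030.6$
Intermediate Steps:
$K = -2138$ ($K = -6488 + 4350 = -2138$)
$G = - \frac{10979}{29239}$ ($G = \frac{43916 \frac{1}{-29239}}{4} = \frac{43916 \left(- \frac{1}{29239}\right)}{4} = \frac{1}{4} \left(- \frac{43916}{29239}\right) = - \frac{10979}{29239} \approx -0.37549$)
$b = \frac{76794582}{19051}$ ($b = 4031 + \frac{1}{21189 - 2138} = 4031 + \frac{1}{19051} = \frac{76794582}{19051} \approx 4031.0$)
$b + G = \frac{76794582}{19051} - \frac{10979}{29239} = \frac{2245187622169}{557032189}$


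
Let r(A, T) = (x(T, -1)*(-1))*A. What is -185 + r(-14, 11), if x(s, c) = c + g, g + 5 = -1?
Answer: -283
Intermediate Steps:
g = -6 (g = -5 - 1 = -6)
x(s, c) = -6 + c (x(s, c) = c - 6 = -6 + c)
r(A, T) = 7*A (r(A, T) = ((-6 - 1)*(-1))*A = (-7*(-1))*A = 7*A)
-185 + r(-14, 11) = -185 + 7*(-14) = -185 - 98 = -283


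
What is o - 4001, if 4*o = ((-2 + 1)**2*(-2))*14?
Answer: -4008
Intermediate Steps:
o = -7 (o = (((-2 + 1)**2*(-2))*14)/4 = (((-1)**2*(-2))*14)/4 = ((1*(-2))*14)/4 = (-2*14)/4 = (1/4)*(-28) = -7)
o - 4001 = -7 - 4001 = -4008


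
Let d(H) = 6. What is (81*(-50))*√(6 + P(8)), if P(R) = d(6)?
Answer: -8100*√3 ≈ -14030.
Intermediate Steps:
P(R) = 6
(81*(-50))*√(6 + P(8)) = (81*(-50))*√(6 + 6) = -8100*√3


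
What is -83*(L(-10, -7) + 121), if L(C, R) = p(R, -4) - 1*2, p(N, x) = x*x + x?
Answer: -10873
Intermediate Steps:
p(N, x) = x + x² (p(N, x) = x² + x = x + x²)
L(C, R) = 10 (L(C, R) = -4*(1 - 4) - 1*2 = -4*(-3) - 2 = 12 - 2 = 10)
-83*(L(-10, -7) + 121) = -83*(10 + 121) = -83*131 = -10873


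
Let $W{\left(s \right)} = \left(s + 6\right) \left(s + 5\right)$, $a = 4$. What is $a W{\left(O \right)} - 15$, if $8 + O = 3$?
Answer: $-15$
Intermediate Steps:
$O = -5$ ($O = -8 + 3 = -5$)
$W{\left(s \right)} = \left(5 + s\right) \left(6 + s\right)$ ($W{\left(s \right)} = \left(6 + s\right) \left(5 + s\right) = \left(5 + s\right) \left(6 + s\right)$)
$a W{\left(O \right)} - 15 = 4 \left(30 + \left(-5\right)^{2} + 11 \left(-5\right)\right) - 15 = 4 \left(30 + 25 - 55\right) - 15 = 4 \cdot 0 - 15 = 0 - 15 = -15$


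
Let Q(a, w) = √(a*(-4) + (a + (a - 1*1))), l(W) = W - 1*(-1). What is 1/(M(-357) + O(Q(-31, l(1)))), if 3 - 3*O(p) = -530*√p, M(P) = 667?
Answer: 1/(668 + 530*61^(¼)/3) ≈ 0.00086079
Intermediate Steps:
l(W) = 1 + W (l(W) = W + 1 = 1 + W)
Q(a, w) = √(-1 - 2*a) (Q(a, w) = √(-4*a + (a + (a - 1))) = √(-4*a + (a + (-1 + a))) = √(-4*a + (-1 + 2*a)) = √(-1 - 2*a))
O(p) = 1 + 530*√p/3 (O(p) = 1 - (-530)*√p/3 = 1 + 530*√p/3)
1/(M(-357) + O(Q(-31, l(1)))) = 1/(667 + (1 + 530*√(√(-1 - 2*(-31)))/3)) = 1/(667 + (1 + 530*√(√(-1 + 62))/3)) = 1/(667 + (1 + 530*√(√61)/3)) = 1/(667 + (1 + 530*61^(¼)/3)) = 1/(668 + 530*61^(¼)/3)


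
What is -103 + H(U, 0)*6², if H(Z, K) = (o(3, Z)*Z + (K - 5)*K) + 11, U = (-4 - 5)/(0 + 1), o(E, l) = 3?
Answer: -679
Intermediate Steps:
U = -9 (U = -9/1 = -9*1 = -9)
H(Z, K) = 11 + 3*Z + K*(-5 + K) (H(Z, K) = (3*Z + (K - 5)*K) + 11 = (3*Z + (-5 + K)*K) + 11 = (3*Z + K*(-5 + K)) + 11 = 11 + 3*Z + K*(-5 + K))
-103 + H(U, 0)*6² = -103 + (11 + 0² - 5*0 + 3*(-9))*6² = -103 + (11 + 0 + 0 - 27)*36 = -103 - 16*36 = -103 - 576 = -679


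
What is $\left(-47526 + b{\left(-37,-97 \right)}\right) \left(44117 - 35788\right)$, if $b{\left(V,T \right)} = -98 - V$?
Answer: $-396352123$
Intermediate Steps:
$\left(-47526 + b{\left(-37,-97 \right)}\right) \left(44117 - 35788\right) = \left(-47526 - 61\right) \left(44117 - 35788\right) = \left(-47526 + \left(-98 + 37\right)\right) 8329 = \left(-47526 - 61\right) 8329 = \left(-47587\right) 8329 = -396352123$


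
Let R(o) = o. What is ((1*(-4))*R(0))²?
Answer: 0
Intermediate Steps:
((1*(-4))*R(0))² = ((1*(-4))*0)² = (-4*0)² = 0² = 0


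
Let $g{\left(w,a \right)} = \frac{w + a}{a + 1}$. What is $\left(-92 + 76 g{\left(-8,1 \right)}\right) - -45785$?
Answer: $45427$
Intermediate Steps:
$g{\left(w,a \right)} = \frac{a + w}{1 + a}$
$\left(-92 + 76 g{\left(-8,1 \right)}\right) - -45785 = \left(-92 + 76 \frac{1 - 8}{1 + 1}\right) - -45785 = \left(-92 + 76 \cdot \frac{1}{2} \left(-7\right)\right) + 45785 = \left(-92 + 76 \left(- \frac{7}{2}\right)\right) + 45785 = \left(-92 - 266\right) + 45785 = -358 + 45785 = 45427$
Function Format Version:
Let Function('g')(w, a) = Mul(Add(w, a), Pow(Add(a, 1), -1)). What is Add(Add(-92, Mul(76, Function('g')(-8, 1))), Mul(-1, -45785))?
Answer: 45427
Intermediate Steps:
Function('g')(w, a) = Mul(Pow(Add(1, a), -1), Add(a, w)) (Function('g')(w, a) = Mul(Add(a, w), Pow(Add(1, a), -1)) = Mul(Pow(Add(1, a), -1), Add(a, w)))
Add(Add(-92, Mul(76, Function('g')(-8, 1))), Mul(-1, -45785)) = Add(Add(-92, Mul(76, Mul(Pow(Add(1, 1), -1), Add(1, -8)))), Mul(-1, -45785)) = Add(Add(-92, Mul(76, Mul(Pow(2, -1), -7))), 45785) = Add(Add(-92, Mul(76, Mul(Rational(1, 2), -7))), 45785) = Add(Add(-92, Mul(76, Rational(-7, 2))), 45785) = Add(Add(-92, -266), 45785) = Add(-358, 45785) = 45427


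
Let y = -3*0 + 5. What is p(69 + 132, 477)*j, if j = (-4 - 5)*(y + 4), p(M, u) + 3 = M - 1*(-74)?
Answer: -22032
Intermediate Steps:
p(M, u) = 71 + M (p(M, u) = -3 + (M - 1*(-74)) = -3 + (M + 74) = -3 + (74 + M) = 71 + M)
y = 5 (y = 0 + 5 = 5)
j = -81 (j = (-4 - 5)*(5 + 4) = -9*9 = -81)
p(69 + 132, 477)*j = (71 + (69 + 132))*(-81) = (71 + 201)*(-81) = 272*(-81) = -22032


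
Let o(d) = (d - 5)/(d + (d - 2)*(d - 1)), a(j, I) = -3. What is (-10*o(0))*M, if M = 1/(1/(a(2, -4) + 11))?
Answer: 200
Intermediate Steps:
M = 8 (M = 1/(1/(-3 + 11)) = 1/(1/8) = 1/(⅛) = 8)
o(d) = (-5 + d)/(d + (-1 + d)*(-2 + d)) (o(d) = (-5 + d)/(d + (-2 + d)*(-1 + d)) = (-5 + d)/(d + (-1 + d)*(-2 + d)))
(-10*o(0))*M = -10*(-5 + 0)/(2 + 0² - 2*0)*8 = -10*(-5)/(2 + 0 + 0)*8 = -10*(-5)/2*8 = -5*(-5)*8 = -10*(-5/2)*8 = 25*8 = 200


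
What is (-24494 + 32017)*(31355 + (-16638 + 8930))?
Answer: 177896381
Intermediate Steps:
(-24494 + 32017)*(31355 + (-16638 + 8930)) = 7523*(31355 - 7708) = 7523*23647 = 177896381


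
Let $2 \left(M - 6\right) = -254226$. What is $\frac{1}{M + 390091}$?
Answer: $\frac{1}{262984} \approx 3.8025 \cdot 10^{-6}$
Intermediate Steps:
$M = -127107$ ($M = 6 + \frac{1}{2} \left(-254226\right) = 6 - 127113 = -127107$)
$\frac{1}{M + 390091} = \frac{1}{-127107 + 390091} = \frac{1}{262984}$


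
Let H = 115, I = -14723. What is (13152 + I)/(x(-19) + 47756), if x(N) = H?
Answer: -1571/47871 ≈ -0.032817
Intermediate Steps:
x(N) = 115
(13152 + I)/(x(-19) + 47756) = (13152 - 14723)/(115 + 47756) = -1571/47871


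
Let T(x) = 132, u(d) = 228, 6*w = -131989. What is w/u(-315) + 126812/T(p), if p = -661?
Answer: 13004689/15048 ≈ 864.21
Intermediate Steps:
w = -131989/6 (w = (⅙)*(-131989) = -131989/6 ≈ -21998.)
w/u(-315) + 126812/T(p) = -131989/6/228 + 126812/132 = -131989/6*1/228 + 126812*(1/132) = -131989/1368 + 31703/33 = 13004689/15048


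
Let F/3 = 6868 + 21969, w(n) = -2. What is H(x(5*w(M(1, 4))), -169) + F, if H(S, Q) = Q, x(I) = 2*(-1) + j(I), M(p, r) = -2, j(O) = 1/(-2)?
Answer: 86342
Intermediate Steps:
j(O) = -½
x(I) = -5/2 (x(I) = 2*(-1) - ½ = -2 - ½ = -5/2)
F = 86511 (F = 3*(6868 + 21969) = 3*28837 = 86511)
H(x(5*w(M(1, 4))), -169) + F = -169 + 86511 = 86342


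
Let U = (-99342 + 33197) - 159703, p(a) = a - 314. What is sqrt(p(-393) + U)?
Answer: I*sqrt(226555) ≈ 475.98*I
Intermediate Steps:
p(a) = -314 + a
U = -225848 (U = -66145 - 159703 = -225848)
sqrt(p(-393) + U) = sqrt((-314 - 393) - 225848) = sqrt(-707 - 225848) = sqrt(-226555) = I*sqrt(226555)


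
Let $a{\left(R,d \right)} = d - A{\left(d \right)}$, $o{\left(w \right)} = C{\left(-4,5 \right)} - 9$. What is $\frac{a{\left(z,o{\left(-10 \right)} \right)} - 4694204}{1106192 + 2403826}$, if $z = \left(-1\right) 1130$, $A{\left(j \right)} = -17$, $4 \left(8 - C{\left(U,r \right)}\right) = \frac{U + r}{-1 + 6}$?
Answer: $- \frac{10431529}{7800040} \approx -1.3374$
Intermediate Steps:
$C{\left(U,r \right)} = 8 - \frac{U}{20} - \frac{r}{20}$ ($C{\left(U,r \right)} = 8 - \frac{\left(U + r\right) \frac{1}{-1 + 6}}{4} = 8 - \frac{\left(U + r\right) \frac{1}{5}}{4} = 8 - \frac{\frac{U}{5} + \frac{r}{5}}{4} = 8 - \left(\frac{U}{20} + \frac{r}{20}\right) = 8 - \frac{U}{20} - \frac{r}{20}$)
$o{\left(w \right)} = - \frac{21}{20}$ ($o{\left(w \right)} = \left(8 - - \frac{1}{5} - \frac{1}{4}\right) - 9 = \left(8 + \frac{1}{5} - \frac{1}{4}\right) - 9 = \frac{159}{20} - 9 = - \frac{21}{20}$)
$z = -1130$
$a{\left(R,d \right)} = 17 + d$ ($a{\left(R,d \right)} = d - -17 = d + 17 = 17 + d$)
$\frac{a{\left(z,o{\left(-10 \right)} \right)} - 4694204}{1106192 + 2403826} = \frac{\left(17 - \frac{21}{20}\right) - 4694204}{1106192 + 2403826} = \frac{\frac{319}{20} - 4694204}{3510018} = \left(- \frac{93883761}{20}\right) \frac{1}{3510018} = - \frac{10431529}{7800040}$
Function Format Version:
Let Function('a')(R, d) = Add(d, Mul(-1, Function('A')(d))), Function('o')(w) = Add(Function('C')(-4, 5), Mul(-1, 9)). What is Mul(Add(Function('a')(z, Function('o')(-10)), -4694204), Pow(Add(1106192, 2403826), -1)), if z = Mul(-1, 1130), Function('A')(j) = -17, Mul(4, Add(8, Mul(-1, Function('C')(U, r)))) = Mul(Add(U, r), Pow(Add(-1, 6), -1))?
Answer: Rational(-10431529, 7800040) ≈ -1.3374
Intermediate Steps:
Function('C')(U, r) = Add(8, Mul(Rational(-1, 20), U), Mul(Rational(-1, 20), r)) (Function('C')(U, r) = Add(8, Mul(Rational(-1, 4), Mul(Add(U, r), Pow(Add(-1, 6), -1)))) = Add(8, Mul(Rational(-1, 4), Mul(Add(U, r), Pow(5, -1)))) = Add(8, Mul(Rational(-1, 4), Mul(Add(U, r), Rational(1, 5)))) = Add(8, Mul(Rational(-1, 4), Add(Mul(Rational(1, 5), U), Mul(Rational(1, 5), r)))) = Add(8, Add(Mul(Rational(-1, 20), U), Mul(Rational(-1, 20), r))) = Add(8, Mul(Rational(-1, 20), U), Mul(Rational(-1, 20), r)))
Function('o')(w) = Rational(-21, 20) (Function('o')(w) = Add(Add(8, Mul(Rational(-1, 20), -4), Mul(Rational(-1, 20), 5)), Mul(-1, 9)) = Add(Add(8, Rational(1, 5), Rational(-1, 4)), -9) = Add(Rational(159, 20), -9) = Rational(-21, 20))
z = -1130
Function('a')(R, d) = Add(17, d) (Function('a')(R, d) = Add(d, Mul(-1, -17)) = Add(d, 17) = Add(17, d))
Mul(Add(Function('a')(z, Function('o')(-10)), -4694204), Pow(Add(1106192, 2403826), -1)) = Mul(Add(Add(17, Rational(-21, 20)), -4694204), Pow(Add(1106192, 2403826), -1)) = Mul(Add(Rational(319, 20), -4694204), Pow(3510018, -1)) = Mul(Rational(-93883761, 20), Rational(1, 3510018)) = Rational(-10431529, 7800040)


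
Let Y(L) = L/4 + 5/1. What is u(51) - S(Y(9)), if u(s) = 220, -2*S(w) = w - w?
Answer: 220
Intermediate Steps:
Y(L) = 5 + L/4 (Y(L) = L*(¼) + 5*1 = L/4 + 5 = 5 + L/4)
S(w) = 0 (S(w) = -(w - w)/2 = -½*0 = 0)
u(51) - S(Y(9)) = 220 - 1*0 = 220 + 0 = 220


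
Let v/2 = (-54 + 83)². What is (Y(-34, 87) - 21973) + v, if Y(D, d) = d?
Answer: -20204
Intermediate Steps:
v = 1682 (v = 2*(-54 + 83)² = 2*29² = 2*841 = 1682)
(Y(-34, 87) - 21973) + v = (87 - 21973) + 1682 = -21886 + 1682 = -20204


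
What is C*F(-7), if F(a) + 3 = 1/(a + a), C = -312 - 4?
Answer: 6794/7 ≈ 970.57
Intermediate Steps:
C = -316
F(a) = -3 + 1/(2*a) (F(a) = -3 + 1/(a + a) = -3 + 1/(2*a))
C*F(-7) = -316*(-3 + (½)/(-7)) = -316*(-3 + (½)*(-⅐)) = -316*(-3 - 1/14) = -316*(-43/14) = 6794/7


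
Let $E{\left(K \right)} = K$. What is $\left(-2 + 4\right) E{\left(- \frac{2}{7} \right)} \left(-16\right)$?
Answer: $\frac{64}{7} \approx 9.1429$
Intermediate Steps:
$\left(-2 + 4\right) E{\left(- \frac{2}{7} \right)} \left(-16\right) = \left(-2 + 4\right) \left(- \frac{2}{7}\right) \left(-16\right) = 2 \left(\left(-2\right) \frac{1}{7}\right) \left(-16\right) = 2 \left(- \frac{2}{7}\right) \left(-16\right) = \left(- \frac{4}{7}\right) \left(-16\right) = \frac{64}{7}$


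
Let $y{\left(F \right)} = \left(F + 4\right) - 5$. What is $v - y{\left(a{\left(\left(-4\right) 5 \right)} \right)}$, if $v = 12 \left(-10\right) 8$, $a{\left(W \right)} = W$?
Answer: $-939$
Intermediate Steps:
$y{\left(F \right)} = -1 + F$ ($y{\left(F \right)} = \left(4 + F\right) - 5 = -1 + F$)
$v = -960$ ($v = \left(-120\right) 8 = -960$)
$v - y{\left(a{\left(\left(-4\right) 5 \right)} \right)} = -960 - \left(-1 - 20\right) = -960 - -21 = -960 + 21 = -939$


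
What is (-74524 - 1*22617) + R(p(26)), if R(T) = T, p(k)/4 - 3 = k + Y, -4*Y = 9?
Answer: -97034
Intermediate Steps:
Y = -9/4 (Y = -¼*9 = -9/4 ≈ -2.2500)
p(k) = 3 + 4*k (p(k) = 12 + 4*(k - 9/4) = 12 + 4*(-9/4 + k) = 12 + (-9 + 4*k) = 3 + 4*k)
(-74524 - 1*22617) + R(p(26)) = (-74524 - 1*22617) + (3 + 4*26) = (-74524 - 22617) + (3 + 104) = -97141 + 107 = -97034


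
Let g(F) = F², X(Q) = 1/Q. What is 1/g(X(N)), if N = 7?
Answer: 49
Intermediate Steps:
1/g(X(N)) = 1/((1/7)²) = 1/((⅐)²) = 1/(1/49) = 49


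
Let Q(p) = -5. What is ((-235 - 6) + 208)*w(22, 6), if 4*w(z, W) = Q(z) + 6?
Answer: -33/4 ≈ -8.2500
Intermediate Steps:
w(z, W) = ¼ (w(z, W) = (-5 + 6)/4 = (¼)*1 = ¼)
((-235 - 6) + 208)*w(22, 6) = ((-235 - 6) + 208)*(¼) = (-241 + 208)*(¼) = -33*¼ = -33/4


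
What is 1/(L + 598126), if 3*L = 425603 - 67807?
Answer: 3/2152174 ≈ 1.3939e-6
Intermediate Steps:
L = 357796/3 (L = (425603 - 67807)/3 = (1/3)*357796 = 357796/3 ≈ 1.1927e+5)
1/(L + 598126) = 1/(357796/3 + 598126) = 1/(2152174/3) = 3/2152174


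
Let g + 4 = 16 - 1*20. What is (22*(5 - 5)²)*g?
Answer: 0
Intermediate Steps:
g = -8 (g = -4 + (16 - 1*20) = -4 + (16 - 20) = -4 - 4 = -8)
(22*(5 - 5)²)*g = (22*(5 - 5)²)*(-8) = (22*0²)*(-8) = (22*0)*(-8) = 0*(-8) = 0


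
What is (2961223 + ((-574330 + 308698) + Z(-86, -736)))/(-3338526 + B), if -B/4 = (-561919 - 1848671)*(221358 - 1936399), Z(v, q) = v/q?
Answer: -330659177/2028544318568416 ≈ -1.6300e-7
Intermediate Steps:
B = -16537042736760 (B = -4*(-561919 - 1848671)*(221358 - 1936399) = -(-9642360)*(-1715041) = -4*4134260684190 = -16537042736760)
(2961223 + ((-574330 + 308698) + Z(-86, -736)))/(-3338526 + B) = (2961223 + ((-574330 + 308698) - 86/(-736)))/(-3338526 - 16537042736760) = (2961223 + (-265632 - 86*(-1/736)))/(-16537046075286) = (2961223 + (-265632 + 43/368))*(-1/16537046075286) = (2961223 - 97752533/368)*(-1/16537046075286) = (991977531/368)*(-1/16537046075286) = -330659177/2028544318568416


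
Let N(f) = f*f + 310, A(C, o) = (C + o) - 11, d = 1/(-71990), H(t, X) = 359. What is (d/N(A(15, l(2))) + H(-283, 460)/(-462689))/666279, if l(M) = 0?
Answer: -8425740349/7234942327746638940 ≈ -1.1646e-9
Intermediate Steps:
d = -1/71990 ≈ -1.3891e-5
A(C, o) = -11 + C + o
N(f) = 310 + f² (N(f) = f² + 310 = 310 + f²)
(d/N(A(15, l(2))) + H(-283, 460)/(-462689))/666279 = (-1/(71990*(310 + (-11 + 15 + 0)²)) + 359/(-462689))/666279 = (-1/(71990*(310 + 4²)) + 359*(-1/462689))*(1/666279) = (-1/(71990*(310 + 16)) - 359/462689)*(1/666279) = (-1/71990/326 - 359/462689)*(1/666279) = (-1/71990*1/326 - 359/462689)*(1/666279) = (-1/23468740 - 359/462689)*(1/666279) = -8425740349/10858727841860*1/666279 = -8425740349/7234942327746638940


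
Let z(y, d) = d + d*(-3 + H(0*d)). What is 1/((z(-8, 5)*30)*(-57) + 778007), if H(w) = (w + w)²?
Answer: 1/795107 ≈ 1.2577e-6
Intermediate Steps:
H(w) = 4*w² (H(w) = (2*w)² = 4*w²)
z(y, d) = -2*d (z(y, d) = d + d*(-3 + 4*(0*d)²) = d + d*(-3 + 4*0²) = d + d*(-3 + 4*0) = d + d*(-3 + 0) = d + d*(-3) = d - 3*d = -2*d)
1/((z(-8, 5)*30)*(-57) + 778007) = 1/((-2*5*30)*(-57) + 778007) = 1/(-10*30*(-57) + 778007) = 1/(-300*(-57) + 778007) = 1/(17100 + 778007) = 1/795107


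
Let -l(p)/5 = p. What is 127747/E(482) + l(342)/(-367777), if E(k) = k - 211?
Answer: 46982871829/99667567 ≈ 471.40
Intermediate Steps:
E(k) = -211 + k
l(p) = -5*p
127747/E(482) + l(342)/(-367777) = 127747/(-211 + 482) - 5*342/(-367777) = 127747/271 - 1710*(-1/367777) = 127747*(1/271) + 1710/367777 = 127747/271 + 1710/367777 = 46982871829/99667567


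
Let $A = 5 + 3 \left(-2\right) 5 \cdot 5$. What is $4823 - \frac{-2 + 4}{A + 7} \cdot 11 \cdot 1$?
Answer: $\frac{332798}{69} \approx 4823.2$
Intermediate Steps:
$A = -145$ ($A = 5 + \left(-6\right) 5 \cdot 5 = 5 - 150 = -145$)
$4823 - \frac{-2 + 4}{A + 7} \cdot 11 \cdot 1 = 4823 - \frac{-2 + 4}{-145 + 7} \cdot 11 \cdot 1 = 4823 - \frac{2}{-138} \cdot 11 \cdot 1 = 4823 - 2 \left(- \frac{1}{138}\right) 11 \cdot 1 = 4823 - \left(- \frac{1}{69}\right) 11 \cdot 1 = 4823 - \left(- \frac{11}{69}\right) 1 = 4823 - - \frac{11}{69} = 4823 + \frac{11}{69} = \frac{332798}{69}$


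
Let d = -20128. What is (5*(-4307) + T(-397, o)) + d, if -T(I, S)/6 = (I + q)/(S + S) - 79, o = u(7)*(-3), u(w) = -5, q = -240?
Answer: -205308/5 ≈ -41062.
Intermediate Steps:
o = 15 (o = -5*(-3) = 15)
T(I, S) = 474 - 3*(-240 + I)/S (T(I, S) = -6*((I - 240)/(S + S) - 79) = -6*((-240 + I)/((2*S)) - 79) = -6*((-240 + I)*(1/(2*S)) - 79) = -6*((-240 + I)/(2*S) - 79) = -6*(-79 + (-240 + I)/(2*S)) = 474 - 3*(-240 + I)/S)
(5*(-4307) + T(-397, o)) + d = (5*(-4307) + 3*(240 - 1*(-397) + 158*15)/15) - 20128 = (-21535 + 3*(1/15)*(240 + 397 + 2370)) - 20128 = (-21535 + 3*(1/15)*3007) - 20128 = (-21535 + 3007/5) - 20128 = -104668/5 - 20128 = -205308/5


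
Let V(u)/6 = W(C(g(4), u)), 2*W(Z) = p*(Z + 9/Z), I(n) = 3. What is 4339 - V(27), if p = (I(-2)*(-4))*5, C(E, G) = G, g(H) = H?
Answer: 9259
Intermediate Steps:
p = -60 (p = (3*(-4))*5 = -12*5 = -60)
W(Z) = -270/Z - 30*Z (W(Z) = (-60*(Z + 9/Z))/2 = (-540/Z - 60*Z)/2 = -270/Z - 30*Z)
V(u) = -1620/u - 180*u (V(u) = 6*(-270/u - 30*u) = -1620/u - 180*u)
4339 - V(27) = 4339 - (-1620/27 - 180*27) = 4339 - (-1620*1/27 - 4860) = 4339 - (-60 - 4860) = 4339 - 1*(-4920) = 4339 + 4920 = 9259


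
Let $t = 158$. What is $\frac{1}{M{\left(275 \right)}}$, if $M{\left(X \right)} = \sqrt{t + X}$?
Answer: $\frac{\sqrt{433}}{433} \approx 0.048057$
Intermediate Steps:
$M{\left(X \right)} = \sqrt{158 + X}$
$\frac{1}{M{\left(275 \right)}} = \frac{1}{\sqrt{158 + 275}} = \frac{1}{\sqrt{433}} = \frac{\sqrt{433}}{433}$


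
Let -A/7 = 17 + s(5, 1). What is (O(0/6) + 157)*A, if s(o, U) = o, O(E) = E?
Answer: -24178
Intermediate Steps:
A = -154 (A = -7*(17 + 5) = -7*22 = -154)
(O(0/6) + 157)*A = (0/6 + 157)*(-154) = (0*(⅙) + 157)*(-154) = (0 + 157)*(-154) = 157*(-154) = -24178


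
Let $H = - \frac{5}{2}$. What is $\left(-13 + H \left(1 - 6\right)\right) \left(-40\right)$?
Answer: $20$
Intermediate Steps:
$H = - \frac{5}{2}$ ($H = \left(-5\right) \frac{1}{2} = - \frac{5}{2} \approx -2.5$)
$\left(-13 + H \left(1 - 6\right)\right) \left(-40\right) = \left(-13 - \frac{5 \left(1 - 6\right)}{2}\right) \left(-40\right) = \left(-13 - - \frac{25}{2}\right) \left(-40\right) = \left(-13 + \frac{25}{2}\right) \left(-40\right) = \left(- \frac{1}{2}\right) \left(-40\right) = 20$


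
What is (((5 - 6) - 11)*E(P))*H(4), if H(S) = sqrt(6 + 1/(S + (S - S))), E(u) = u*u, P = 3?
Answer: -270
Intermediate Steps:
E(u) = u**2
H(S) = sqrt(6 + 1/S) (H(S) = sqrt(6 + 1/(S + 0)) = sqrt(6 + 1/S))
(((5 - 6) - 11)*E(P))*H(4) = (((5 - 6) - 11)*3**2)*sqrt(6 + 1/4) = ((-1 - 11)*9)*sqrt(6 + 1/4) = (-12*9)*sqrt(25/4) = -108*5/2 = -270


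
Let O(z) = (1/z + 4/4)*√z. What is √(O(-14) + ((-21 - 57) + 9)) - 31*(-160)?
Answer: 4960 + √(-13524 + 182*I*√14)/14 ≈ 4960.2 + 8.3092*I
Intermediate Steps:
O(z) = √z*(1 + 1/z) (O(z) = (1/z + 4*(¼))*√z = (1/z + 1)*√z = (1 + 1/z)*√z = √z*(1 + 1/z))
√(O(-14) + ((-21 - 57) + 9)) - 31*(-160) = √((1 - 14)/√(-14) + ((-21 - 57) + 9)) - 31*(-160) = √(-I*√14/14*(-13) + (-78 + 9)) + 4960 = √(13*I*√14/14 - 69) + 4960 = √(-69 + 13*I*√14/14) + 4960 = 4960 + √(-69 + 13*I*√14/14)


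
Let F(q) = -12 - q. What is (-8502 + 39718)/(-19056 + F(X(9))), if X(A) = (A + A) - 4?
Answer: -15608/9541 ≈ -1.6359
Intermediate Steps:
X(A) = -4 + 2*A (X(A) = 2*A - 4 = -4 + 2*A)
(-8502 + 39718)/(-19056 + F(X(9))) = (-8502 + 39718)/(-19056 + (-12 - (-4 + 2*9))) = 31216/(-19056 + (-12 - (-4 + 18))) = 31216/(-19056 + (-12 - 1*14)) = 31216/(-19056 + (-12 - 14)) = 31216/(-19056 - 26) = 31216/(-19082) = 31216*(-1/19082) = -15608/9541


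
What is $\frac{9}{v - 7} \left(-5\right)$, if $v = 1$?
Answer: $\frac{15}{2} \approx 7.5$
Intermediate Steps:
$\frac{9}{v - 7} \left(-5\right) = \frac{9}{1 - 7} \left(-5\right) = \frac{9}{-6} \left(-5\right) = 9 \left(- \frac{1}{6}\right) \left(-5\right) = \left(- \frac{3}{2}\right) \left(-5\right) = \frac{15}{2}$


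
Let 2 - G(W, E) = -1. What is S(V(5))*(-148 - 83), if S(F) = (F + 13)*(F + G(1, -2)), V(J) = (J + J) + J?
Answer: -116424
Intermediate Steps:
G(W, E) = 3 (G(W, E) = 2 - 1*(-1) = 2 + 1 = 3)
V(J) = 3*J (V(J) = 2*J + J = 3*J)
S(F) = (3 + F)*(13 + F) (S(F) = (F + 13)*(F + 3) = (13 + F)*(3 + F) = (3 + F)*(13 + F))
S(V(5))*(-148 - 83) = (39 + (3*5)² + 16*(3*5))*(-148 - 83) = (39 + 15² + 16*15)*(-231) = (39 + 225 + 240)*(-231) = 504*(-231) = -116424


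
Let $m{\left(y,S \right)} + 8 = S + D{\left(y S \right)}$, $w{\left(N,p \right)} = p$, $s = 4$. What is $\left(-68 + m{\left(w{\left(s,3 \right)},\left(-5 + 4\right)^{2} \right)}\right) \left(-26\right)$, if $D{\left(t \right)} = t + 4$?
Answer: $1768$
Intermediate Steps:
$D{\left(t \right)} = 4 + t$
$m{\left(y,S \right)} = -4 + S + S y$ ($m{\left(y,S \right)} = -8 + \left(S + \left(4 + y S\right)\right) = -8 + \left(S + \left(4 + S y\right)\right) = -8 + \left(4 + S + S y\right) = -4 + S + S y$)
$\left(-68 + m{\left(w{\left(s,3 \right)},\left(-5 + 4\right)^{2} \right)}\right) \left(-26\right) = \left(-68 + \left(-4 + \left(-5 + 4\right)^{2} + \left(-5 + 4\right)^{2} \cdot 3\right)\right) \left(-26\right) = \left(-68 + \left(-4 + \left(-1\right)^{2} + \left(-1\right)^{2} \cdot 3\right)\right) \left(-26\right) = \left(-68 + \left(-4 + 1 + 1 \cdot 3\right)\right) \left(-26\right) = \left(-68 + \left(-4 + 1 + 3\right)\right) \left(-26\right) = \left(-68 + 0\right) \left(-26\right) = \left(-68\right) \left(-26\right) = 1768$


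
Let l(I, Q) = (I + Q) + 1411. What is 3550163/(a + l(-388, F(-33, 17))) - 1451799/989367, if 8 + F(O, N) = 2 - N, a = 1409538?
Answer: 488198819653/465179916482 ≈ 1.0495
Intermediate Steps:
F(O, N) = -6 - N (F(O, N) = -8 + (2 - N) = -6 - N)
l(I, Q) = 1411 + I + Q
3550163/(a + l(-388, F(-33, 17))) - 1451799/989367 = 3550163/(1409538 + (1411 - 388 + (-6 - 1*17))) - 1451799/989367 = 3550163/(1409538 + (1411 - 388 + (-6 - 17))) - 1451799*1/989367 = 3550163/(1409538 + (1411 - 388 - 23)) - 483933/329789 = 3550163/(1409538 + 1000) - 483933/329789 = 3550163/1410538 - 483933/329789 = 488198819653/465179916482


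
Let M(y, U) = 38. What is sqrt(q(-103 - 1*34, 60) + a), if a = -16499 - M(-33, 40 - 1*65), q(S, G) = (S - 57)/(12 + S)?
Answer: 3*I*sqrt(1148295)/25 ≈ 128.59*I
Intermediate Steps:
q(S, G) = (-57 + S)/(12 + S)
a = -16537 (a = -16499 - 1*38 = -16499 - 38 = -16537)
sqrt(q(-103 - 1*34, 60) + a) = sqrt((-57 + (-103 - 1*34))/(12 + (-103 - 1*34)) - 16537) = sqrt((-57 + (-103 - 34))/(12 + (-103 - 34)) - 16537) = sqrt((-57 - 137)/(12 - 137) - 16537) = sqrt(-194/(-125) - 16537) = sqrt(-1/125*(-194) - 16537) = sqrt(194/125 - 16537) = sqrt(-2066931/125) = 3*I*sqrt(1148295)/25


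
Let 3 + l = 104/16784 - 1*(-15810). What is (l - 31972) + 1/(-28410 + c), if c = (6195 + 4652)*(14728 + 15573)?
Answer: -11145770253322211/689500434626 ≈ -16165.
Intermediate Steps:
l = 33163099/2098 (l = -3 + (104/16784 - 1*(-15810)) = -3 + (104*(1/16784) + 15810) = -3 + (13/2098 + 15810) = -3 + 33169393/2098 = 33163099/2098 ≈ 15807.)
c = 328674947 (c = 10847*30301 = 328674947)
(l - 31972) + 1/(-28410 + c) = (33163099/2098 - 31972) + 1/(-28410 + 328674947) = -33914157/2098 + 1/328646537 = -11145770253322211/689500434626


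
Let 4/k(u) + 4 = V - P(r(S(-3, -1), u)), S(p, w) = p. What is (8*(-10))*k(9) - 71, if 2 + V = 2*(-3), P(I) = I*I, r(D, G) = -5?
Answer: -2307/37 ≈ -62.351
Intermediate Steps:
P(I) = I²
V = -8 (V = -2 + 2*(-3) = -2 - 6 = -8)
k(u) = -4/37 (k(u) = 4/(-4 + (-8 - 1*(-5)²)) = 4/(-4 + (-8 - 1*25)) = 4/(-4 + (-8 - 25)) = 4/(-4 - 33) = 4/(-37) = 4*(-1/37) = -4/37)
(8*(-10))*k(9) - 71 = (8*(-10))*(-4/37) - 71 = -80*(-4/37) - 71 = 320/37 - 71 = -2307/37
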